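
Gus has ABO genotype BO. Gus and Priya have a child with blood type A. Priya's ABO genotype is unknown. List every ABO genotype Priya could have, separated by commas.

AA, AB, AO

For each candidate genotype of Priya, check whether crossing it with BO can produce every observed child phenotype.
  AA → possible child types {A, AB} ✓
  AB → possible child types {A, B, AB} ✓
  AO → possible child types {O, A, B, AB} ✓
  BB → possible child types {B} ✗
  BO → possible child types {O, B} ✗
  OO → possible child types {O, B} ✗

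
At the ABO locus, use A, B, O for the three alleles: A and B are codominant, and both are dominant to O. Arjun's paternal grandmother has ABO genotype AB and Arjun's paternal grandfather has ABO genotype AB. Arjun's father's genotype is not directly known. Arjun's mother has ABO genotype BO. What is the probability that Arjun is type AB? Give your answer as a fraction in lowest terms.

1/4

Arjun's father's ABO genotype from AB × AB: 1/4 AA, 1/2 AB, 1/4 BB.
Crossing each possibility with the mother BO and summing P(type AB): 1/4·1/2 + 1/2·1/4 + 1/4·0 = 1/4.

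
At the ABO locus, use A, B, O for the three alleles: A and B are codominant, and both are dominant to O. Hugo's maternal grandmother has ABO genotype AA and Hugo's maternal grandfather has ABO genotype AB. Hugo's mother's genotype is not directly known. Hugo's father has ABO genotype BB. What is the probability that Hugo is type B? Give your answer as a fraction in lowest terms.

1/4

Hugo's mother's ABO genotype from AA × AB: 1/2 AA, 1/2 AB.
Crossing each possibility with the father BB and summing P(type B): 1/2·0 + 1/2·1/2 = 1/4.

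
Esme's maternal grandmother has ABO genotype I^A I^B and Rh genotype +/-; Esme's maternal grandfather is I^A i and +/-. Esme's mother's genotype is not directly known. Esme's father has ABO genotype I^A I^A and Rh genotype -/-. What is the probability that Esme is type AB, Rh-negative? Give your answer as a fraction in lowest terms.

1/8

Esme's mother's ABO genotype from I^A I^B × I^A i: 1/4 I^A I^A, 1/4 I^A I^B, 1/4 I^A i, 1/4 I^B i.
Crossing each possibility with the father I^A I^A and summing P(type AB): 1/4·0 + 1/4·1/2 + 1/4·0 + 1/4·1/2 = 1/4.
Similarly for Rh via the mother's Rh distribution: P(Rh-) = 1/2.
Independent loci: 1/4 × 1/2 = 1/8.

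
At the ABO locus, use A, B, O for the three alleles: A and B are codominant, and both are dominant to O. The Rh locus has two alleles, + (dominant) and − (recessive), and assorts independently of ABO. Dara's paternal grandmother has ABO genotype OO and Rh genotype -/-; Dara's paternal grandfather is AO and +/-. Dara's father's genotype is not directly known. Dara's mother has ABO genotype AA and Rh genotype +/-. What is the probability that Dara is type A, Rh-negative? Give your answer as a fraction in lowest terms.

Dara's father's ABO genotype from OO × AO: 1/2 AO, 1/2 OO.
Crossing each possibility with the mother AA and summing P(type A): 1/2·1 + 1/2·1 = 1.
Similarly for Rh via the father's Rh distribution: P(Rh-) = 3/8.
Independent loci: 1 × 3/8 = 3/8.

3/8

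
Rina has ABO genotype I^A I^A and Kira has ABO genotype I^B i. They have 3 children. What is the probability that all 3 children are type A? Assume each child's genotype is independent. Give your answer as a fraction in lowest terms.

1/8

ABO cross I^A I^A × I^B i → 1/2 A, 1/2 AB.
So P(type A) = 1/2 per child.
All 3 independent: (1/2)^3 = 1/8.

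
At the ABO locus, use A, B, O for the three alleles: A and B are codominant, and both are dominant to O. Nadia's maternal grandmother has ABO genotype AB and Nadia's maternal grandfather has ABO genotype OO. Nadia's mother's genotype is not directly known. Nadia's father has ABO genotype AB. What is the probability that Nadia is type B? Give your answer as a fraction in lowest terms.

Nadia's mother's ABO genotype from AB × OO: 1/2 AO, 1/2 BO.
Crossing each possibility with the father AB and summing P(type B): 1/2·1/4 + 1/2·1/2 = 3/8.

3/8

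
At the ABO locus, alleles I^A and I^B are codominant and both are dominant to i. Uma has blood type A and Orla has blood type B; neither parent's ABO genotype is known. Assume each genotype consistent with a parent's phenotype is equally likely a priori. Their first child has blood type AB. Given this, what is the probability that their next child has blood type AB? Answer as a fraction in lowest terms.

25/36

Possible genotypes: Uma ∈ {I^A I^A, I^A i}; Orla ∈ {I^B I^B, I^B i}.
Weight each parental genotype pair by prior × P(type-AB child):
  I^A I^A × I^B I^B: posterior weight 4/9; P(next child type AB) = 1.
  I^A I^A × I^B i: posterior weight 2/9; P(next child type AB) = 1/2.
  I^A i × I^B I^B: posterior weight 2/9; P(next child type AB) = 1/2.
  I^A i × I^B i: posterior weight 1/9; P(next child type AB) = 1/4.
Weighted sum = 25/36.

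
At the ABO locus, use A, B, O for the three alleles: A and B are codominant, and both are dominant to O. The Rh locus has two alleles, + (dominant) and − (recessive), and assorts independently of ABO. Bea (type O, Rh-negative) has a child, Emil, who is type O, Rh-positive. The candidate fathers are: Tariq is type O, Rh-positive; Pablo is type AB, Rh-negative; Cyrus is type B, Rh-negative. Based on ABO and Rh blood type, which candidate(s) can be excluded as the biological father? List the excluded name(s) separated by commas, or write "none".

A candidate is excluded only if no genotype consistent with his phenotype could produce a type O, Rh-positive child with a type O, Rh-negative mother.
Pablo (type AB, Rh-): no genotype consistent with that phenotype can produce a type-O Rh+ child with a type-O mother.
Cyrus (type B, Rh-): no genotype consistent with that phenotype can produce a type-O Rh+ child with a type-O mother.

Pablo, Cyrus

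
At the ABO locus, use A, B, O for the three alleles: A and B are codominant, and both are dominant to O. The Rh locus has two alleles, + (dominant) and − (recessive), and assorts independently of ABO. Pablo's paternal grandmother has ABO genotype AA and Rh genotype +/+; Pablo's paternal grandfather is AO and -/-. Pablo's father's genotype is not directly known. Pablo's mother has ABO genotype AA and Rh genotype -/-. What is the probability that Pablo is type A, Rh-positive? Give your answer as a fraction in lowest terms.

Pablo's father's ABO genotype from AA × AO: 1/2 AA, 1/2 AO.
Crossing each possibility with the mother AA and summing P(type A): 1/2·1 + 1/2·1 = 1.
Similarly for Rh via the father's Rh distribution: P(Rh+) = 1/2.
Independent loci: 1 × 1/2 = 1/2.

1/2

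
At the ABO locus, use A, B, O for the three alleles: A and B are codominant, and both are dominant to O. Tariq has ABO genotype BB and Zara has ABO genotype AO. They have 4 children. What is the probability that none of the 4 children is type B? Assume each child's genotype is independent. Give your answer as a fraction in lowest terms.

1/16

ABO cross BB × AO → 1/2 B, 1/2 AB.
So P(type B) = 1/2 per child.
P(not type B) = 1/2 for one child; (1/2)^4 = 1/16.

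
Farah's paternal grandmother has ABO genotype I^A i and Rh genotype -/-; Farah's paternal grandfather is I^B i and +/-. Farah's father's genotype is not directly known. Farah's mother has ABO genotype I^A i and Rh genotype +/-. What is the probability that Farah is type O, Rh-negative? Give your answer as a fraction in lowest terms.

Farah's father's ABO genotype from I^A i × I^B i: 1/4 I^A I^B, 1/4 I^A i, 1/4 I^B i, 1/4 i i.
Crossing each possibility with the mother I^A i and summing P(type O): 1/4·0 + 1/4·1/4 + 1/4·1/4 + 1/4·1/2 = 1/4.
Similarly for Rh via the father's Rh distribution: P(Rh-) = 3/8.
Independent loci: 1/4 × 3/8 = 3/32.

3/32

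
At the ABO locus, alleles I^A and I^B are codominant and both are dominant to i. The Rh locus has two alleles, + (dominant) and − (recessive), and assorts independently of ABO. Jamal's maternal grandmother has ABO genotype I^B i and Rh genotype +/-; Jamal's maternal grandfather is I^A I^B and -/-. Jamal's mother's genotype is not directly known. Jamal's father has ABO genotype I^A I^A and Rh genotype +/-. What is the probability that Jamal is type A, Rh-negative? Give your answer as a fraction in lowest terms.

3/16

Jamal's mother's ABO genotype from I^B i × I^A I^B: 1/4 I^A I^B, 1/4 I^A i, 1/4 I^B I^B, 1/4 I^B i.
Crossing each possibility with the father I^A I^A and summing P(type A): 1/4·1/2 + 1/4·1 + 1/4·0 + 1/4·1/2 = 1/2.
Similarly for Rh via the mother's Rh distribution: P(Rh-) = 3/8.
Independent loci: 1/2 × 3/8 = 3/16.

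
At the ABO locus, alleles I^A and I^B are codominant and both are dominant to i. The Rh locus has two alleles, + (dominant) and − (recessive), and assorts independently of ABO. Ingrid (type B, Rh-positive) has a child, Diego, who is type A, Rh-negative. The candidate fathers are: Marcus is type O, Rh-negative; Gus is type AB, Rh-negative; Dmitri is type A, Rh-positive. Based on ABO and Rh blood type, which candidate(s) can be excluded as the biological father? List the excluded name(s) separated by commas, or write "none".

Marcus

A candidate is excluded only if no genotype consistent with his phenotype could produce a type A, Rh-negative child with a type B, Rh-positive mother.
Marcus (type O, Rh-): no genotype consistent with that phenotype can produce a type-A Rh- child with a type-B mother.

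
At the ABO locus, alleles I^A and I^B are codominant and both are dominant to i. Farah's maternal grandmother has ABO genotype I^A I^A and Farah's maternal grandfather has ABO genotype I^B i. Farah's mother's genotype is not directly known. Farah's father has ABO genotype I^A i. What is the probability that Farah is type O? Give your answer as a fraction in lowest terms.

1/8

Farah's mother's ABO genotype from I^A I^A × I^B i: 1/2 I^A I^B, 1/2 I^A i.
Crossing each possibility with the father I^A i and summing P(type O): 1/2·0 + 1/2·1/4 = 1/8.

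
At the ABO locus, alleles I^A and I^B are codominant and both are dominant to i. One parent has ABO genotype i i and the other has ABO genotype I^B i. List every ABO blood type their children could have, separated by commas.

O, B

Gametes from i i × I^B i give offspring ABO genotypes I^B i, i i, i.e. phenotypes O, B.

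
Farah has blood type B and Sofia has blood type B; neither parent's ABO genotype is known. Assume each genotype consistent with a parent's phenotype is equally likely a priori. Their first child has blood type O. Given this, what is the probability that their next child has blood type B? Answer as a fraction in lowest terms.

3/4

Possible genotypes: Farah ∈ {I^B I^B, I^B i}; Sofia ∈ {I^B I^B, I^B i}.
Weight each parental genotype pair by prior × P(type-O child):
  I^B i × I^B i: posterior weight 1; P(next child type B) = 3/4.
Weighted sum = 3/4.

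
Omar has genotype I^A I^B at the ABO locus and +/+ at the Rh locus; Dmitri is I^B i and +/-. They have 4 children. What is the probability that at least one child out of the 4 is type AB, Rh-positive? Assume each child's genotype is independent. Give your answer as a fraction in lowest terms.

ABO cross I^A I^B × I^B i → 1/4 A, 1/2 B, 1/4 AB.
Rh cross +/+ × +/- → 1 Rh+; so P(type AB, Rh-positive) = 1/4 × 1 = 1/4 per child.
P(none) = (3/4)^4 = 81/256; P(at least one) = 1 − 81/256 = 175/256.

175/256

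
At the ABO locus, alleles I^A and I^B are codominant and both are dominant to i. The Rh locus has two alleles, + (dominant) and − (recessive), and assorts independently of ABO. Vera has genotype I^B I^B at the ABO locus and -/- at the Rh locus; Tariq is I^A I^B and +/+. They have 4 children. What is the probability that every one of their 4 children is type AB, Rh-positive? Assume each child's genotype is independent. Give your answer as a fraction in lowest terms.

ABO cross I^B I^B × I^A I^B → 1/2 B, 1/2 AB.
Rh cross -/- × +/+ → 1 Rh+; so P(type AB, Rh-positive) = 1/2 × 1 = 1/2 per child.
All 4 independent: (1/2)^4 = 1/16.

1/16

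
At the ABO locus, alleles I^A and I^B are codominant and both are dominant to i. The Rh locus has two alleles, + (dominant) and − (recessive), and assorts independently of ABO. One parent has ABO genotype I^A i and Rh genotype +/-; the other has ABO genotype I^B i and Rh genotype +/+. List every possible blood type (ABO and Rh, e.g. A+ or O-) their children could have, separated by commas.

Gametes from I^A i × I^B i give offspring ABO genotypes I^A I^B, I^A i, I^B i, i i, i.e. phenotypes O, A, B, AB.
Rh cross +/- × +/+ → phenotypes Rh+.
Combining independently: O+, A+, B+, AB+.

O+, A+, B+, AB+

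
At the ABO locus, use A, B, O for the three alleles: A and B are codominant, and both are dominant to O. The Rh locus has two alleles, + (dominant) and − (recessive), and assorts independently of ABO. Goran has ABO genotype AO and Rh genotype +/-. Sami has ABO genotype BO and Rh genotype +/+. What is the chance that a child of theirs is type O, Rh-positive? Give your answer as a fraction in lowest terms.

1/4

ABO cross AO × BO → offspring phenotypes: 1/4 O, 1/4 A, 1/4 B, 1/4 AB.
Rh cross +/- × +/+ → 1 Rh+.
Independent loci: P(type O, Rh-positive) = 1/4 × 1 = 1/4.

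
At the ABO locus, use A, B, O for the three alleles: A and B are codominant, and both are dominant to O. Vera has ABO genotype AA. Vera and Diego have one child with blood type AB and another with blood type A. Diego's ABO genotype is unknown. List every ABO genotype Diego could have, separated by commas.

AB, BO

For each candidate genotype of Diego, check whether crossing it with AA can produce every observed child phenotype.
  AA → possible child types {A} ✗
  AB → possible child types {A, AB} ✓
  AO → possible child types {A} ✗
  BB → possible child types {AB} ✗
  BO → possible child types {A, AB} ✓
  OO → possible child types {A} ✗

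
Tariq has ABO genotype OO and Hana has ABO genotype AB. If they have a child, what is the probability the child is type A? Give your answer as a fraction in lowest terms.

ABO cross OO × AB → offspring phenotypes: 1/2 A, 1/2 B.
So P(type A) = 1/2.

1/2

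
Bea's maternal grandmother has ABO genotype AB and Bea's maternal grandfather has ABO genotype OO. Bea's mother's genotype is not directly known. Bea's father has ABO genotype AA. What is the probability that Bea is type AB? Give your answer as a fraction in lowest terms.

Bea's mother's ABO genotype from AB × OO: 1/2 AO, 1/2 BO.
Crossing each possibility with the father AA and summing P(type AB): 1/2·0 + 1/2·1/2 = 1/4.

1/4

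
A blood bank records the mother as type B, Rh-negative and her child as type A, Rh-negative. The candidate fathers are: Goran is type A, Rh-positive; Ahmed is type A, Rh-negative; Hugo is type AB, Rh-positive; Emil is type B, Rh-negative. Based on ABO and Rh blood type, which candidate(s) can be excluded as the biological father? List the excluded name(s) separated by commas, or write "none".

Emil

A candidate is excluded only if no genotype consistent with his phenotype could produce a type A, Rh-negative child with a type B, Rh-negative mother.
Emil (type B, Rh-): no genotype consistent with that phenotype can produce a type-A Rh- child with a type-B mother.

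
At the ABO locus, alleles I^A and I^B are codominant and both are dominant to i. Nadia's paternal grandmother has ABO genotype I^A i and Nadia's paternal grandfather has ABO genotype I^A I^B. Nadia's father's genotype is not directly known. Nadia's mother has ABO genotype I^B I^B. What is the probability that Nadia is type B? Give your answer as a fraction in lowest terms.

Nadia's father's ABO genotype from I^A i × I^A I^B: 1/4 I^A I^A, 1/4 I^A I^B, 1/4 I^A i, 1/4 I^B i.
Crossing each possibility with the mother I^B I^B and summing P(type B): 1/4·0 + 1/4·1/2 + 1/4·1/2 + 1/4·1 = 1/2.

1/2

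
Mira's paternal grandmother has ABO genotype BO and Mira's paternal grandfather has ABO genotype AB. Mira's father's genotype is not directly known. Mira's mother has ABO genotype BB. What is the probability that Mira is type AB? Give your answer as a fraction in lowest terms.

Mira's father's ABO genotype from BO × AB: 1/4 AB, 1/4 AO, 1/4 BB, 1/4 BO.
Crossing each possibility with the mother BB and summing P(type AB): 1/4·1/2 + 1/4·1/2 + 1/4·0 + 1/4·0 = 1/4.

1/4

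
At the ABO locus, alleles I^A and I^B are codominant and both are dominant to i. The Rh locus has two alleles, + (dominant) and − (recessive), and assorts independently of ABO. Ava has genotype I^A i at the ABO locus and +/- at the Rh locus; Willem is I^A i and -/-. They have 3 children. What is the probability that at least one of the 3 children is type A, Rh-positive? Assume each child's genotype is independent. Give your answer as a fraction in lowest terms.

387/512

ABO cross I^A i × I^A i → 1/4 O, 3/4 A.
Rh cross +/- × -/- → 1/2 Rh+, 1/2 Rh-; so P(type A, Rh-positive) = 3/4 × 1/2 = 3/8 per child.
P(none) = (5/8)^3 = 125/512; P(at least one) = 1 − 125/512 = 387/512.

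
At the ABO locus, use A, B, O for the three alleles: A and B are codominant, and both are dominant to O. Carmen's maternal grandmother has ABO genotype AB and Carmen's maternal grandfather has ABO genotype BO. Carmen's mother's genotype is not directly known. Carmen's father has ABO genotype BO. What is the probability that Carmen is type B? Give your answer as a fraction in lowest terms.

Carmen's mother's ABO genotype from AB × BO: 1/4 AB, 1/4 AO, 1/4 BB, 1/4 BO.
Crossing each possibility with the father BO and summing P(type B): 1/4·1/2 + 1/4·1/4 + 1/4·1 + 1/4·3/4 = 5/8.

5/8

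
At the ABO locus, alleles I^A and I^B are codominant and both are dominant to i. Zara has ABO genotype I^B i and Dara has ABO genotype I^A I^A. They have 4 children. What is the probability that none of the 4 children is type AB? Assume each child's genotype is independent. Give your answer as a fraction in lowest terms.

1/16

ABO cross I^B i × I^A I^A → 1/2 A, 1/2 AB.
So P(type AB) = 1/2 per child.
P(not type AB) = 1/2 for one child; (1/2)^4 = 1/16.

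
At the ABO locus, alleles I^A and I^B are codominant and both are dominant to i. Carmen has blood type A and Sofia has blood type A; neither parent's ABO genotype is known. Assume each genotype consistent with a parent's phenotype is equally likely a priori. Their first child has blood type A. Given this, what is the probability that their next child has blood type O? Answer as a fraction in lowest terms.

1/20

Possible genotypes: Carmen ∈ {I^A I^A, I^A i}; Sofia ∈ {I^A I^A, I^A i}.
Weight each parental genotype pair by prior × P(type-A child):
  I^A I^A × I^A I^A: posterior weight 4/15; P(next child type O) = 0.
  I^A I^A × I^A i: posterior weight 4/15; P(next child type O) = 0.
  I^A i × I^A I^A: posterior weight 4/15; P(next child type O) = 0.
  I^A i × I^A i: posterior weight 1/5; P(next child type O) = 1/4.
Weighted sum = 1/20.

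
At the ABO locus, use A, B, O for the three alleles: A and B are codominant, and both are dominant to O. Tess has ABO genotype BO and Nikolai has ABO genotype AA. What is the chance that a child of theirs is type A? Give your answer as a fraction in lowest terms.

ABO cross BO × AA → offspring phenotypes: 1/2 A, 1/2 AB.
So P(type A) = 1/2.

1/2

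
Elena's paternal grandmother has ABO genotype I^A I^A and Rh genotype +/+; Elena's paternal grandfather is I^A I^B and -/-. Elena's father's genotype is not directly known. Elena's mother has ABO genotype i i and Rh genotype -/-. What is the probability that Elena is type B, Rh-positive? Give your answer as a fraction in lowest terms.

1/8

Elena's father's ABO genotype from I^A I^A × I^A I^B: 1/2 I^A I^A, 1/2 I^A I^B.
Crossing each possibility with the mother i i and summing P(type B): 1/2·0 + 1/2·1/2 = 1/4.
Similarly for Rh via the father's Rh distribution: P(Rh+) = 1/2.
Independent loci: 1/4 × 1/2 = 1/8.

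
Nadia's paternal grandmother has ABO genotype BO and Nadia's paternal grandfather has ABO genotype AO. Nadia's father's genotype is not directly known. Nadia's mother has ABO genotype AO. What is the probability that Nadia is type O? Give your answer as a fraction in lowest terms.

1/4

Nadia's father's ABO genotype from BO × AO: 1/4 AB, 1/4 AO, 1/4 BO, 1/4 OO.
Crossing each possibility with the mother AO and summing P(type O): 1/4·0 + 1/4·1/4 + 1/4·1/4 + 1/4·1/2 = 1/4.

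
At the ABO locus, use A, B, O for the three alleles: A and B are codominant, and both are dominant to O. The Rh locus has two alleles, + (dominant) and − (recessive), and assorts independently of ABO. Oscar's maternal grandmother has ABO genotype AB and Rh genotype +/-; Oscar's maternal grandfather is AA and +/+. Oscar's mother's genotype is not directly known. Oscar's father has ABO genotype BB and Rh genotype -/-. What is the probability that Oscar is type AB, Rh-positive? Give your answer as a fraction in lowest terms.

9/16

Oscar's mother's ABO genotype from AB × AA: 1/2 AA, 1/2 AB.
Crossing each possibility with the father BB and summing P(type AB): 1/2·1 + 1/2·1/2 = 3/4.
Similarly for Rh via the mother's Rh distribution: P(Rh+) = 3/4.
Independent loci: 3/4 × 3/4 = 9/16.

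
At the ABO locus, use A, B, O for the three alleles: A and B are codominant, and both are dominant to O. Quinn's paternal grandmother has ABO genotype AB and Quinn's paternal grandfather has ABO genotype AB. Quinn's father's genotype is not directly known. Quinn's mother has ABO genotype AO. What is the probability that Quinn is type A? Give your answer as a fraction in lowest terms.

Quinn's father's ABO genotype from AB × AB: 1/4 AA, 1/2 AB, 1/4 BB.
Crossing each possibility with the mother AO and summing P(type A): 1/4·1 + 1/2·1/2 + 1/4·0 = 1/2.

1/2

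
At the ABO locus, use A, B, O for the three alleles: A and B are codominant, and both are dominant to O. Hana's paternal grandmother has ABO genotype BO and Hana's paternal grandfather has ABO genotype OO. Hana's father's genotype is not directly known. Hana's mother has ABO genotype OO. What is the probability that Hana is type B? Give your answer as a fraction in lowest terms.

Hana's father's ABO genotype from BO × OO: 1/2 BO, 1/2 OO.
Crossing each possibility with the mother OO and summing P(type B): 1/2·1/2 + 1/2·0 = 1/4.

1/4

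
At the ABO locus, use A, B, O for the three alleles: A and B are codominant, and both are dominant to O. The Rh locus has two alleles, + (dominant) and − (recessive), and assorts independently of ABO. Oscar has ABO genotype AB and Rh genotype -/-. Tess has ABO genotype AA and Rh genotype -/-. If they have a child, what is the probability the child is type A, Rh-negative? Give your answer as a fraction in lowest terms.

1/2

ABO cross AB × AA → offspring phenotypes: 1/2 A, 1/2 AB.
Rh cross -/- × -/- → 1 Rh-.
Independent loci: P(type A, Rh-negative) = 1/2 × 1 = 1/2.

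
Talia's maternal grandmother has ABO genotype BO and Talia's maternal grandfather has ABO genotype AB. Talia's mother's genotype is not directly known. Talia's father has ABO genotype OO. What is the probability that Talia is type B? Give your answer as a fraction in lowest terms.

1/2

Talia's mother's ABO genotype from BO × AB: 1/4 AB, 1/4 AO, 1/4 BB, 1/4 BO.
Crossing each possibility with the father OO and summing P(type B): 1/4·1/2 + 1/4·0 + 1/4·1 + 1/4·1/2 = 1/2.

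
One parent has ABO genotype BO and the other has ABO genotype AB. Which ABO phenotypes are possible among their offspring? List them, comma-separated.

A, B, AB

Gametes from BO × AB give offspring ABO genotypes AB, AO, BB, BO, i.e. phenotypes A, B, AB.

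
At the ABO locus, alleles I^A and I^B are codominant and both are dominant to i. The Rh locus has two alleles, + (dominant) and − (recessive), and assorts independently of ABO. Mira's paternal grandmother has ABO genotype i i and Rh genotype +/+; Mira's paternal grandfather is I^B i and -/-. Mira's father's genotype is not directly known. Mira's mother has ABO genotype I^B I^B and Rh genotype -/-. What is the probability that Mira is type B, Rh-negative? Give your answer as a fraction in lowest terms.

1/2

Mira's father's ABO genotype from i i × I^B i: 1/2 I^B i, 1/2 i i.
Crossing each possibility with the mother I^B I^B and summing P(type B): 1/2·1 + 1/2·1 = 1.
Similarly for Rh via the father's Rh distribution: P(Rh-) = 1/2.
Independent loci: 1 × 1/2 = 1/2.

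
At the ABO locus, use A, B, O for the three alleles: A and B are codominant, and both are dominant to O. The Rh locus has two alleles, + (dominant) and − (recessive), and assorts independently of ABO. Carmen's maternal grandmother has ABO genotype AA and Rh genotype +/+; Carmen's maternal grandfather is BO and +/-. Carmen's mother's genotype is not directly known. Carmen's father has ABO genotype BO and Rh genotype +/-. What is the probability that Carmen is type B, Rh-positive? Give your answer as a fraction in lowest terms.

Carmen's mother's ABO genotype from AA × BO: 1/2 AB, 1/2 AO.
Crossing each possibility with the father BO and summing P(type B): 1/2·1/2 + 1/2·1/4 = 3/8.
Similarly for Rh via the mother's Rh distribution: P(Rh+) = 7/8.
Independent loci: 3/8 × 7/8 = 21/64.

21/64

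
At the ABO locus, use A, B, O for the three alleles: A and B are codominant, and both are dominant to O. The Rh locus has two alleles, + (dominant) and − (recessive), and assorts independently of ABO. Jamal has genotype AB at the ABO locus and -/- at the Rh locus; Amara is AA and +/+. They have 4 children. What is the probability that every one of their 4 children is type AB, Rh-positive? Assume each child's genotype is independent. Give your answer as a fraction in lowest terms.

1/16

ABO cross AB × AA → 1/2 A, 1/2 AB.
Rh cross -/- × +/+ → 1 Rh+; so P(type AB, Rh-positive) = 1/2 × 1 = 1/2 per child.
All 4 independent: (1/2)^4 = 1/16.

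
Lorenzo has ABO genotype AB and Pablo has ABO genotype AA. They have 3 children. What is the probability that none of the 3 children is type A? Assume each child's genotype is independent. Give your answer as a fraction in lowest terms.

ABO cross AB × AA → 1/2 A, 1/2 AB.
So P(type A) = 1/2 per child.
P(not type A) = 1/2 for one child; (1/2)^3 = 1/8.

1/8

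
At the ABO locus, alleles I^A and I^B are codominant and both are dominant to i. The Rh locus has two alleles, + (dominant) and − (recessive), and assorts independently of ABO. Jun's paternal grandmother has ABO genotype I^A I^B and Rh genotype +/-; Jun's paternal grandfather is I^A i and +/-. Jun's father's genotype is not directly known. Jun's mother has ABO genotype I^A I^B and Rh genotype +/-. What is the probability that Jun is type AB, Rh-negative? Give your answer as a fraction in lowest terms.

Jun's father's ABO genotype from I^A I^B × I^A i: 1/4 I^A I^A, 1/4 I^A I^B, 1/4 I^A i, 1/4 I^B i.
Crossing each possibility with the mother I^A I^B and summing P(type AB): 1/4·1/2 + 1/4·1/2 + 1/4·1/4 + 1/4·1/4 = 3/8.
Similarly for Rh via the father's Rh distribution: P(Rh-) = 1/4.
Independent loci: 3/8 × 1/4 = 3/32.

3/32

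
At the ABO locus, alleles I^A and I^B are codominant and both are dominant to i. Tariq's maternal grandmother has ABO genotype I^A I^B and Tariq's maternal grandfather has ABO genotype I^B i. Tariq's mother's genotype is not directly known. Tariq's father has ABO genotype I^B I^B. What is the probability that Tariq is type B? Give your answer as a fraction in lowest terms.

3/4

Tariq's mother's ABO genotype from I^A I^B × I^B i: 1/4 I^A I^B, 1/4 I^A i, 1/4 I^B I^B, 1/4 I^B i.
Crossing each possibility with the father I^B I^B and summing P(type B): 1/4·1/2 + 1/4·1/2 + 1/4·1 + 1/4·1 = 3/4.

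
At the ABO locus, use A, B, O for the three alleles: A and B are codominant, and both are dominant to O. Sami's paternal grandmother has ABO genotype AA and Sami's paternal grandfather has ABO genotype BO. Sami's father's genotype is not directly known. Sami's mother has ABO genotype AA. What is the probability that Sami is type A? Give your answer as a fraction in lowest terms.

3/4

Sami's father's ABO genotype from AA × BO: 1/2 AB, 1/2 AO.
Crossing each possibility with the mother AA and summing P(type A): 1/2·1/2 + 1/2·1 = 3/4.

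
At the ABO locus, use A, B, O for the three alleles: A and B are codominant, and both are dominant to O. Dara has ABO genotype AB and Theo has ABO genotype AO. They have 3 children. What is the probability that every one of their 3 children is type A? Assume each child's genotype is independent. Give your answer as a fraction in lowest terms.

ABO cross AB × AO → 1/2 A, 1/4 B, 1/4 AB.
So P(type A) = 1/2 per child.
All 3 independent: (1/2)^3 = 1/8.

1/8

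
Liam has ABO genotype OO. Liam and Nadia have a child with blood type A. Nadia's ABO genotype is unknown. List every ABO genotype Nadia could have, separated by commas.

AA, AB, AO

For each candidate genotype of Nadia, check whether crossing it with OO can produce every observed child phenotype.
  AA → possible child types {A} ✓
  AB → possible child types {A, B} ✓
  AO → possible child types {O, A} ✓
  BB → possible child types {B} ✗
  BO → possible child types {O, B} ✗
  OO → possible child types {O} ✗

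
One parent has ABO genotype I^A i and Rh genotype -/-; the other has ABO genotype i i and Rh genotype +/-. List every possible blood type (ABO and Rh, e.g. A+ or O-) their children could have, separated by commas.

Gametes from I^A i × i i give offspring ABO genotypes I^A i, i i, i.e. phenotypes O, A.
Rh cross -/- × +/- → phenotypes Rh+, Rh-.
Combining independently: O+, O-, A+, A-.

O+, O-, A+, A-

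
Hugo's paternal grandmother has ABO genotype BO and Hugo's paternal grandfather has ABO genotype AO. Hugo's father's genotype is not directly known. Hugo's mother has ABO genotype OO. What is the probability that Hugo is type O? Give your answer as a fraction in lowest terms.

Hugo's father's ABO genotype from BO × AO: 1/4 AB, 1/4 AO, 1/4 BO, 1/4 OO.
Crossing each possibility with the mother OO and summing P(type O): 1/4·0 + 1/4·1/2 + 1/4·1/2 + 1/4·1 = 1/2.

1/2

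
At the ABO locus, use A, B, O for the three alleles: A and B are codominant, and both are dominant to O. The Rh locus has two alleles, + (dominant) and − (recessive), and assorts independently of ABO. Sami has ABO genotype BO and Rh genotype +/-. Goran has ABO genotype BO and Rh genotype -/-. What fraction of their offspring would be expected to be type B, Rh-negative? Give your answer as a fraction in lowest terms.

ABO cross BO × BO → offspring phenotypes: 1/4 O, 3/4 B.
Rh cross +/- × -/- → 1/2 Rh+, 1/2 Rh-.
Independent loci: P(type B, Rh-negative) = 3/4 × 1/2 = 3/8.

3/8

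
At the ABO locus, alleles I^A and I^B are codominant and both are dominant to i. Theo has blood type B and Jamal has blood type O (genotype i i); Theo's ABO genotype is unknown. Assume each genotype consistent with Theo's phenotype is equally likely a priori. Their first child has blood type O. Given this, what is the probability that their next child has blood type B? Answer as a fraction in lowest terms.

1/2

Possible genotypes: Theo ∈ {I^B I^B, I^B i}; Jamal ∈ {i i}.
Weight each parental genotype pair by prior × P(type-O child):
  I^B i × i i: posterior weight 1; P(next child type B) = 1/2.
Weighted sum = 1/2.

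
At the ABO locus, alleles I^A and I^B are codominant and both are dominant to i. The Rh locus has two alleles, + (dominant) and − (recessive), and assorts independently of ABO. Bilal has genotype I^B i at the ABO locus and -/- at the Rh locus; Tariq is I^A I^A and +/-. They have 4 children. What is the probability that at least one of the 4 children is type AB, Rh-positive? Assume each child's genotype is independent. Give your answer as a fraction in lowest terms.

175/256

ABO cross I^B i × I^A I^A → 1/2 A, 1/2 AB.
Rh cross -/- × +/- → 1/2 Rh+, 1/2 Rh-; so P(type AB, Rh-positive) = 1/2 × 1/2 = 1/4 per child.
P(none) = (3/4)^4 = 81/256; P(at least one) = 1 − 81/256 = 175/256.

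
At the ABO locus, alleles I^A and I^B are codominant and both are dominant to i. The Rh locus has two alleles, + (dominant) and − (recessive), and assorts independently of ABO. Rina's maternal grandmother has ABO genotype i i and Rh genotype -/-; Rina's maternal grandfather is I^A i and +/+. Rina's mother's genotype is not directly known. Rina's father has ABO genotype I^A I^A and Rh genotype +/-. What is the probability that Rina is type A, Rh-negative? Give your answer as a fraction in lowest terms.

1/4

Rina's mother's ABO genotype from i i × I^A i: 1/2 I^A i, 1/2 i i.
Crossing each possibility with the father I^A I^A and summing P(type A): 1/2·1 + 1/2·1 = 1.
Similarly for Rh via the mother's Rh distribution: P(Rh-) = 1/4.
Independent loci: 1 × 1/4 = 1/4.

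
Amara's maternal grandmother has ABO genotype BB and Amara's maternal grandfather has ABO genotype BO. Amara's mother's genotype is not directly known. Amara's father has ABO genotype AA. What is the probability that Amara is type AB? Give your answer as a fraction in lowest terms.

Amara's mother's ABO genotype from BB × BO: 1/2 BB, 1/2 BO.
Crossing each possibility with the father AA and summing P(type AB): 1/2·1 + 1/2·1/2 = 3/4.

3/4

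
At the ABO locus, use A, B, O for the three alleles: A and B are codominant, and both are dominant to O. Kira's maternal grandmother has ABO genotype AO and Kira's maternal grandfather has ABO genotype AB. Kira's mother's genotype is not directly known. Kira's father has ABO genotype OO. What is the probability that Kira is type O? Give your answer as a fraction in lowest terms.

Kira's mother's ABO genotype from AO × AB: 1/4 AA, 1/4 AB, 1/4 AO, 1/4 BO.
Crossing each possibility with the father OO and summing P(type O): 1/4·0 + 1/4·0 + 1/4·1/2 + 1/4·1/2 = 1/4.

1/4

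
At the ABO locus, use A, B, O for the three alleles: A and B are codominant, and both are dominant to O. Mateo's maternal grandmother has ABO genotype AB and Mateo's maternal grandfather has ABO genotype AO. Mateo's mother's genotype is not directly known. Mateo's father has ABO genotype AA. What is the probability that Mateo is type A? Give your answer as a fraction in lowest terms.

3/4

Mateo's mother's ABO genotype from AB × AO: 1/4 AA, 1/4 AB, 1/4 AO, 1/4 BO.
Crossing each possibility with the father AA and summing P(type A): 1/4·1 + 1/4·1/2 + 1/4·1 + 1/4·1/2 = 3/4.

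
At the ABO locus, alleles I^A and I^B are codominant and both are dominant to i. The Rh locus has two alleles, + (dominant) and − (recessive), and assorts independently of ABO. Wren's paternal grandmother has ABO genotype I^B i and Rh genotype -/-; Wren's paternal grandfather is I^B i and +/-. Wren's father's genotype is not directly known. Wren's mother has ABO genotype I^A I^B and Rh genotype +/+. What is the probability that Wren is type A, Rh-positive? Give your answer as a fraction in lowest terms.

1/4

Wren's father's ABO genotype from I^B i × I^B i: 1/4 I^B I^B, 1/2 I^B i, 1/4 i i.
Crossing each possibility with the mother I^A I^B and summing P(type A): 1/4·0 + 1/2·1/4 + 1/4·1/2 = 1/4.
Similarly for Rh via the father's Rh distribution: P(Rh+) = 1.
Independent loci: 1/4 × 1 = 1/4.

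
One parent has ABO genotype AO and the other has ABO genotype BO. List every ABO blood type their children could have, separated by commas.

O, A, B, AB

Gametes from AO × BO give offspring ABO genotypes AB, AO, BO, OO, i.e. phenotypes O, A, B, AB.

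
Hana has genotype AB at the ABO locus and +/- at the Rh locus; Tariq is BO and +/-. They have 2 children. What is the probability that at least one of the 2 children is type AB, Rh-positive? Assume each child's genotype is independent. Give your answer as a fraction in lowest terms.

ABO cross AB × BO → 1/4 A, 1/2 B, 1/4 AB.
Rh cross +/- × +/- → 3/4 Rh+, 1/4 Rh-; so P(type AB, Rh-positive) = 1/4 × 3/4 = 3/16 per child.
P(none) = (13/16)^2 = 169/256; P(at least one) = 1 − 169/256 = 87/256.

87/256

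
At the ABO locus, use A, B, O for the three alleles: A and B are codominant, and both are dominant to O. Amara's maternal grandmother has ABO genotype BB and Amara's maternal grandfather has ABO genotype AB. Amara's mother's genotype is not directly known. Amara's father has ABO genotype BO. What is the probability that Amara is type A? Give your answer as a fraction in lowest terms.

Amara's mother's ABO genotype from BB × AB: 1/2 AB, 1/2 BB.
Crossing each possibility with the father BO and summing P(type A): 1/2·1/4 + 1/2·0 = 1/8.

1/8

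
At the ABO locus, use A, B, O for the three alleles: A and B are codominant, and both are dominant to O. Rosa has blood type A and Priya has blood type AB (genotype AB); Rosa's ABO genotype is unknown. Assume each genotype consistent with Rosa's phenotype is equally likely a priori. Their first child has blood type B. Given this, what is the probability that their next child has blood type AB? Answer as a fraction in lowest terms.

Possible genotypes: Rosa ∈ {AA, AO}; Priya ∈ {AB}.
Weight each parental genotype pair by prior × P(type-B child):
  AO × AB: posterior weight 1; P(next child type AB) = 1/4.
Weighted sum = 1/4.

1/4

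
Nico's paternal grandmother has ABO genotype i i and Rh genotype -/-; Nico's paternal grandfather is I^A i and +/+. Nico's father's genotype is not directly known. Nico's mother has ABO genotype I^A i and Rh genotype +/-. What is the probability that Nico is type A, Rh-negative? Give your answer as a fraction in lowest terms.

5/32

Nico's father's ABO genotype from i i × I^A i: 1/2 I^A i, 1/2 i i.
Crossing each possibility with the mother I^A i and summing P(type A): 1/2·3/4 + 1/2·1/2 = 5/8.
Similarly for Rh via the father's Rh distribution: P(Rh-) = 1/4.
Independent loci: 5/8 × 1/4 = 5/32.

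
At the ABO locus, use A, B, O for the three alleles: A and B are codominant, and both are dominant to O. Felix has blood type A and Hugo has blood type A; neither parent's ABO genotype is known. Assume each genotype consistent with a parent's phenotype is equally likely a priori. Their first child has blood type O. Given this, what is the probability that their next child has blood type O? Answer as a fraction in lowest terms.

Possible genotypes: Felix ∈ {AA, AO}; Hugo ∈ {AA, AO}.
Weight each parental genotype pair by prior × P(type-O child):
  AO × AO: posterior weight 1; P(next child type O) = 1/4.
Weighted sum = 1/4.

1/4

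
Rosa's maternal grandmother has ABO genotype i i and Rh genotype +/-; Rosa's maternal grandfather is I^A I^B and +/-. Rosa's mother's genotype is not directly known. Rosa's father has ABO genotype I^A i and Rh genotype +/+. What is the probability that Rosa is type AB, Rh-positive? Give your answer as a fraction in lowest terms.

Rosa's mother's ABO genotype from i i × I^A I^B: 1/2 I^A i, 1/2 I^B i.
Crossing each possibility with the father I^A i and summing P(type AB): 1/2·0 + 1/2·1/4 = 1/8.
Similarly for Rh via the mother's Rh distribution: P(Rh+) = 1.
Independent loci: 1/8 × 1 = 1/8.

1/8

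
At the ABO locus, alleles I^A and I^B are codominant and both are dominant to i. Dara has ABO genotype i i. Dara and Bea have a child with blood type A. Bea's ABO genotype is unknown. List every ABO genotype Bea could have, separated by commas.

I^A I^A, I^A I^B, I^A i

For each candidate genotype of Bea, check whether crossing it with i i can produce every observed child phenotype.
  I^A I^A → possible child types {A} ✓
  I^A I^B → possible child types {A, B} ✓
  I^A i → possible child types {O, A} ✓
  I^B I^B → possible child types {B} ✗
  I^B i → possible child types {O, B} ✗
  i i → possible child types {O} ✗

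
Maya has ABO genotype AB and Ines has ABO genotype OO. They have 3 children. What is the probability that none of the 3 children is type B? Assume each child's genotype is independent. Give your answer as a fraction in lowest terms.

ABO cross AB × OO → 1/2 A, 1/2 B.
So P(type B) = 1/2 per child.
P(not type B) = 1/2 for one child; (1/2)^3 = 1/8.

1/8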